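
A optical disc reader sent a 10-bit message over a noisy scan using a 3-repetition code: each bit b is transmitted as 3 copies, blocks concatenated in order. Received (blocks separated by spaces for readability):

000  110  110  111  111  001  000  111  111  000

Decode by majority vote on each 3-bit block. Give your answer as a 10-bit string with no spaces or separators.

0111100110

Block 1 (000): 0 ones → 0
Block 2 (110): 2 ones → 1
Block 3 (110): 2 ones → 1
Block 4 (111): 3 ones → 1
Block 5 (111): 3 ones → 1
Block 6 (001): 1 one → 0
Block 7 (000): 0 ones → 0
Block 8 (111): 3 ones → 1
Block 9 (111): 3 ones → 1
Block 10 (000): 0 ones → 0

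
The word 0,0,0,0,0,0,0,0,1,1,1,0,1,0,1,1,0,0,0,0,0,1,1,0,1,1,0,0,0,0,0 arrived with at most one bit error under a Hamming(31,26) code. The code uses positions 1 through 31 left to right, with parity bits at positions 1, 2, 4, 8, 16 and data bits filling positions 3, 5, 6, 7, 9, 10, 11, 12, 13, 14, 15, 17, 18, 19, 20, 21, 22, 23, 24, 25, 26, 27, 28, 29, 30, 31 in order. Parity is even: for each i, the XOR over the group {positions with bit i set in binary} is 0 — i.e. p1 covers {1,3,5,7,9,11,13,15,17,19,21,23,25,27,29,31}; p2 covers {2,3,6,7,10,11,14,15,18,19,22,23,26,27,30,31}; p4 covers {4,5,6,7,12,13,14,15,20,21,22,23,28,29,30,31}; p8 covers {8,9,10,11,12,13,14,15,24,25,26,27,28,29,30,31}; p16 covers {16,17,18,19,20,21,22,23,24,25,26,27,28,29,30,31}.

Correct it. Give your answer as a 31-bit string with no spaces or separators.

0000000011101011000001111100000

s1 (pos 1,3,5,7,9,11,13,15,17,19,21,23,25,27,29,31): 0⊕0⊕0⊕0⊕1⊕1⊕1⊕1⊕0⊕0⊕0⊕1⊕1⊕0⊕0⊕0 = 0
s2 (pos 2,3,6,7,10,11,14,15,18,19,22,23,26,27,30,31): 0⊕0⊕0⊕0⊕1⊕1⊕0⊕1⊕0⊕0⊕1⊕1⊕1⊕0⊕0⊕0 = 0
s4 (pos 4,5,6,7,12,13,14,15,20,21,22,23,28,29,30,31): 0⊕0⊕0⊕0⊕0⊕1⊕0⊕1⊕0⊕0⊕1⊕1⊕0⊕0⊕0⊕0 = 0
s8 (pos 8,9,10,11,12,13,14,15,24,25,26,27,28,29,30,31): 0⊕1⊕1⊕1⊕0⊕1⊕0⊕1⊕0⊕1⊕1⊕0⊕0⊕0⊕0⊕0 = 1
s16 (pos 16,17,18,19,20,21,22,23,24,25,26,27,28,29,30,31): 1⊕0⊕0⊕0⊕0⊕0⊕1⊕1⊕0⊕1⊕1⊕0⊕0⊕0⊕0⊕0 = 1
Syndrome s16…s1 = 11000 → error at position 24.
Flip position 24: 0000000011101011000001101100000 → 0000000011101011000001111100000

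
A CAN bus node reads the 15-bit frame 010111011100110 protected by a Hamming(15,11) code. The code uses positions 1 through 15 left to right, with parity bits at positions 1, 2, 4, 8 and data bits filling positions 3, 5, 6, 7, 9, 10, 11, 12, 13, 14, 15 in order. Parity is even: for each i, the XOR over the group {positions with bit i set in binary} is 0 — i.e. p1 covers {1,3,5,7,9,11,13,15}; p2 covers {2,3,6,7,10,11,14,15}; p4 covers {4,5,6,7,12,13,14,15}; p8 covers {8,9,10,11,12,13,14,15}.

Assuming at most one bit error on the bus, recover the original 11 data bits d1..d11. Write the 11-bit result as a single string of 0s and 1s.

01101100010

s1 (pos 1,3,5,7,9,11,13,15): 0⊕0⊕1⊕0⊕1⊕0⊕1⊕0 = 1
s2 (pos 2,3,6,7,10,11,14,15): 1⊕0⊕1⊕0⊕1⊕0⊕1⊕0 = 0
s4 (pos 4,5,6,7,12,13,14,15): 1⊕1⊕1⊕0⊕0⊕1⊕1⊕0 = 1
s8 (pos 8,9,10,11,12,13,14,15): 1⊕1⊕1⊕0⊕0⊕1⊕1⊕0 = 1
Syndrome s8…s1 = 1101 → error at position 13.
Flip position 13: 010111011100110 → 010111011100010
Read data bits from positions 3,5,6,7,9,10,11,12,13,14,15: 01101100010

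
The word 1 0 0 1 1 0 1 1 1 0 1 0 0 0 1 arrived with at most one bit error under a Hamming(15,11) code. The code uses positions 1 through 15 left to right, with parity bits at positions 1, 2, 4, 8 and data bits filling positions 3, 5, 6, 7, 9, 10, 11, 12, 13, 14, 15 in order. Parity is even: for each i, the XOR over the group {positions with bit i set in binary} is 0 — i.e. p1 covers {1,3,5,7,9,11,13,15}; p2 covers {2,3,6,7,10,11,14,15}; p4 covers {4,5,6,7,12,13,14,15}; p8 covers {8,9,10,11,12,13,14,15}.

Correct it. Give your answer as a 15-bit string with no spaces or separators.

110110111010001

s1 (pos 1,3,5,7,9,11,13,15): 1⊕0⊕1⊕1⊕1⊕1⊕0⊕1 = 0
s2 (pos 2,3,6,7,10,11,14,15): 0⊕0⊕0⊕1⊕0⊕1⊕0⊕1 = 1
s4 (pos 4,5,6,7,12,13,14,15): 1⊕1⊕0⊕1⊕0⊕0⊕0⊕1 = 0
s8 (pos 8,9,10,11,12,13,14,15): 1⊕1⊕0⊕1⊕0⊕0⊕0⊕1 = 0
Syndrome s8…s1 = 0010 → error at position 2.
Flip position 2: 100110111010001 → 110110111010001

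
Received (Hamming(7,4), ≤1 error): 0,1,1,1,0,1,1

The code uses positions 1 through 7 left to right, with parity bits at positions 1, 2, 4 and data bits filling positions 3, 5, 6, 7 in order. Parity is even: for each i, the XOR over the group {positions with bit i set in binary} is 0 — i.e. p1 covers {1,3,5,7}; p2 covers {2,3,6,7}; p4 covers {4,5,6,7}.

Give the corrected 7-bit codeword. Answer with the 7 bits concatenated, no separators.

0110011

s1 (pos 1,3,5,7): 0⊕1⊕0⊕1 = 0
s2 (pos 2,3,6,7): 1⊕1⊕1⊕1 = 0
s4 (pos 4,5,6,7): 1⊕0⊕1⊕1 = 1
Syndrome s4…s1 = 100 → error at position 4.
Flip position 4: 0111011 → 0110011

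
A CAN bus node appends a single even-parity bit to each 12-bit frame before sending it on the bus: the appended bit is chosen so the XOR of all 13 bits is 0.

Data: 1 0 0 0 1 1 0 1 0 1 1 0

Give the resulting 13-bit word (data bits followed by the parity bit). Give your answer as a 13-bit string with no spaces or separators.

XOR of the 12 data bits: 1⊕0⊕0⊕0⊕1⊕1⊕0⊕1⊕0⊕1⊕1⊕0 = 0
Parity bit = 0 (so all 13 bits XOR to 0).

1000110101100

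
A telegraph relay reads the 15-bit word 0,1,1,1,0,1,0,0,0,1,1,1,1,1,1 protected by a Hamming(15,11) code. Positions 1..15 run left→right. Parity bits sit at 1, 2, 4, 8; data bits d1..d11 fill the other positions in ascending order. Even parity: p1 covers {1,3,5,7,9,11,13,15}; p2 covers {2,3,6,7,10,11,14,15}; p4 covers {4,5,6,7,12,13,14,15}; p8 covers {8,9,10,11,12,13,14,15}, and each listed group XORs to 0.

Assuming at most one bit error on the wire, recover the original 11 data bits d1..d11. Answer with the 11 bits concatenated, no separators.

s1 (pos 1,3,5,7,9,11,13,15): 0⊕1⊕0⊕0⊕0⊕1⊕1⊕1 = 0
s2 (pos 2,3,6,7,10,11,14,15): 1⊕1⊕1⊕0⊕1⊕1⊕1⊕1 = 1
s4 (pos 4,5,6,7,12,13,14,15): 1⊕0⊕1⊕0⊕1⊕1⊕1⊕1 = 0
s8 (pos 8,9,10,11,12,13,14,15): 0⊕0⊕1⊕1⊕1⊕1⊕1⊕1 = 0
Syndrome s8…s1 = 0010 → error at position 2.
Flip position 2: 011101000111111 → 001101000111111
Read data bits from positions 3,5,6,7,9,10,11,12,13,14,15: 10100111111

10100111111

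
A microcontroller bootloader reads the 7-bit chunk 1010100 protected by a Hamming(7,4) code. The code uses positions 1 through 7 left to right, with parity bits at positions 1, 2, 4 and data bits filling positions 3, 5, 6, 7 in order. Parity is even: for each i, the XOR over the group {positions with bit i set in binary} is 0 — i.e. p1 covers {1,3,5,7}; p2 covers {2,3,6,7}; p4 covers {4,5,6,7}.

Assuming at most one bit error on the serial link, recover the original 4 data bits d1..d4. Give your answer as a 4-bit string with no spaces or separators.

1101

s1 (pos 1,3,5,7): 1⊕1⊕1⊕0 = 1
s2 (pos 2,3,6,7): 0⊕1⊕0⊕0 = 1
s4 (pos 4,5,6,7): 0⊕1⊕0⊕0 = 1
Syndrome s4…s1 = 111 → error at position 7.
Flip position 7: 1010100 → 1010101
Read data bits from positions 3,5,6,7: 1101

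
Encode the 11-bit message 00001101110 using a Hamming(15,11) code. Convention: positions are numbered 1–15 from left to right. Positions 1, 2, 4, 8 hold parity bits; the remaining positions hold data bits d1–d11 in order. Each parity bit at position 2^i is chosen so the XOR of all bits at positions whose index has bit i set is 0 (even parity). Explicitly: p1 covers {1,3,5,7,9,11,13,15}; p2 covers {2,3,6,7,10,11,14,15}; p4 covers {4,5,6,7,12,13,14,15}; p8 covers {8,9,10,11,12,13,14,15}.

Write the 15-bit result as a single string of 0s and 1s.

000100011101110

Place data at non-parity positions: p1 p2 0 p4 0 0 0 p8 1 1 0 1 1 1 0
p1 (pos 1,3,5,7,9,11,13,15): XOR of data positions = 0⊕0⊕0⊕1⊕0⊕1⊕0 = 0
p2 (pos 2,3,6,7,10,11,14,15): XOR of data positions = 0⊕0⊕0⊕1⊕0⊕1⊕0 = 0
p4 (pos 4,5,6,7,12,13,14,15): XOR of data positions = 0⊕0⊕0⊕1⊕1⊕1⊕0 = 1
p8 (pos 8,9,10,11,12,13,14,15): XOR of data positions = 1⊕1⊕0⊕1⊕1⊕1⊕0 = 1
Codeword: 000100011101110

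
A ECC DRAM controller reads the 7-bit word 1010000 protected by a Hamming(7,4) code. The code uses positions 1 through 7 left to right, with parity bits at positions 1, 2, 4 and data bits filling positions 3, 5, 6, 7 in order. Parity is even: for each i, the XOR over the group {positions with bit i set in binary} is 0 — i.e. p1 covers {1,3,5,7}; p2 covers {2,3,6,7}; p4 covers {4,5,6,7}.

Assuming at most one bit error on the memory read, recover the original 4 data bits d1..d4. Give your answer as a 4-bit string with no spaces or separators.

1000

s1 (pos 1,3,5,7): 1⊕1⊕0⊕0 = 0
s2 (pos 2,3,6,7): 0⊕1⊕0⊕0 = 1
s4 (pos 4,5,6,7): 0⊕0⊕0⊕0 = 0
Syndrome s4…s1 = 010 → error at position 2.
Flip position 2: 1010000 → 1110000
Read data bits from positions 3,5,6,7: 1000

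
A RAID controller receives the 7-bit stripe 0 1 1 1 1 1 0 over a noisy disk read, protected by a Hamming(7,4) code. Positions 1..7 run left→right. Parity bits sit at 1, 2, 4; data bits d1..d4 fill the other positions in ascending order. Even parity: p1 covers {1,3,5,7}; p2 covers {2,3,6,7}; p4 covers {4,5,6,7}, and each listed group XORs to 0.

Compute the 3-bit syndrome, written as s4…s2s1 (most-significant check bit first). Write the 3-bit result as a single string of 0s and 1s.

s1 (pos 1,3,5,7): 0⊕1⊕1⊕0 = 0
s2 (pos 2,3,6,7): 1⊕1⊕1⊕0 = 1
s4 (pos 4,5,6,7): 1⊕1⊕1⊕0 = 1
Syndrome s4…s1 = 110 → error at position 6.

110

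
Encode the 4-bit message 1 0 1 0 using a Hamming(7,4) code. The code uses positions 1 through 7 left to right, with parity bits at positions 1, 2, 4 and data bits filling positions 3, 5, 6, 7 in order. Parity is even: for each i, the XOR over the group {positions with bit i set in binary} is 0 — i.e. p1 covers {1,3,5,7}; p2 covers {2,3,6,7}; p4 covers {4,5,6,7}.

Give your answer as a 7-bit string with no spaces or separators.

Place data at non-parity positions: p1 p2 1 p4 0 1 0
p1 (pos 1,3,5,7): XOR of data positions = 1⊕0⊕0 = 1
p2 (pos 2,3,6,7): XOR of data positions = 1⊕1⊕0 = 0
p4 (pos 4,5,6,7): XOR of data positions = 0⊕1⊕0 = 1
Codeword: 1011010

1011010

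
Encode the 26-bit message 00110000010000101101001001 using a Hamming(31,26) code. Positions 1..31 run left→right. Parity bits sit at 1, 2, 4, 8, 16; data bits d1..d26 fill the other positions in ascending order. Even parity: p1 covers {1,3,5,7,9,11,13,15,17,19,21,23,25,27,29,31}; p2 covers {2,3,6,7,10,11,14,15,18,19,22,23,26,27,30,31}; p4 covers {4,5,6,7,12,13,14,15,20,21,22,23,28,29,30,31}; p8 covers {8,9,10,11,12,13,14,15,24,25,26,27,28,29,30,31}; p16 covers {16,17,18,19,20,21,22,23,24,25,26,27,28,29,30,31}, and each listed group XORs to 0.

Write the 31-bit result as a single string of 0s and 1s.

0000011000000100000101101001001

Place data at non-parity positions: p1 p2 0 p4 0 1 1 p8 0 0 0 0 0 1 0 p16 0 0 0 1 0 1 1 0 1 0 0 1 0 0 1
p1 (pos 1,3,5,7,9,11,13,15,17,19,21,23,25,27,29,31): XOR of data positions = 0⊕0⊕1⊕0⊕0⊕0⊕0⊕0⊕0⊕0⊕1⊕1⊕0⊕0⊕1 = 0
p2 (pos 2,3,6,7,10,11,14,15,18,19,22,23,26,27,30,31): XOR of data positions = 0⊕1⊕1⊕0⊕0⊕1⊕0⊕0⊕0⊕1⊕1⊕0⊕0⊕0⊕1 = 0
p4 (pos 4,5,6,7,12,13,14,15,20,21,22,23,28,29,30,31): XOR of data positions = 0⊕1⊕1⊕0⊕0⊕1⊕0⊕1⊕0⊕1⊕1⊕1⊕0⊕0⊕1 = 0
p8 (pos 8,9,10,11,12,13,14,15,24,25,26,27,28,29,30,31): XOR of data positions = 0⊕0⊕0⊕0⊕0⊕1⊕0⊕0⊕1⊕0⊕0⊕1⊕0⊕0⊕1 = 0
p16 (pos 16,17,18,19,20,21,22,23,24,25,26,27,28,29,30,31): XOR of data positions = 0⊕0⊕0⊕1⊕0⊕1⊕1⊕0⊕1⊕0⊕0⊕1⊕0⊕0⊕1 = 0
Codeword: 0000011000000100000101101001001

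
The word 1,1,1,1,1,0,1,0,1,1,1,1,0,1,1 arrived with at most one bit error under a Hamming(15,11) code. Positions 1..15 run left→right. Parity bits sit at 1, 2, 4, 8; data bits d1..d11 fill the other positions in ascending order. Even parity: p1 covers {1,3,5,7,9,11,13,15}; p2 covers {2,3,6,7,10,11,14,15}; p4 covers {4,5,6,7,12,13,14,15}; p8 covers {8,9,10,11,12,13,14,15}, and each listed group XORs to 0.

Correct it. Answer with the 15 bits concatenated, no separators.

110110101111011

s1 (pos 1,3,5,7,9,11,13,15): 1⊕1⊕1⊕1⊕1⊕1⊕0⊕1 = 1
s2 (pos 2,3,6,7,10,11,14,15): 1⊕1⊕0⊕1⊕1⊕1⊕1⊕1 = 1
s4 (pos 4,5,6,7,12,13,14,15): 1⊕1⊕0⊕1⊕1⊕0⊕1⊕1 = 0
s8 (pos 8,9,10,11,12,13,14,15): 0⊕1⊕1⊕1⊕1⊕0⊕1⊕1 = 0
Syndrome s8…s1 = 0011 → error at position 3.
Flip position 3: 111110101111011 → 110110101111011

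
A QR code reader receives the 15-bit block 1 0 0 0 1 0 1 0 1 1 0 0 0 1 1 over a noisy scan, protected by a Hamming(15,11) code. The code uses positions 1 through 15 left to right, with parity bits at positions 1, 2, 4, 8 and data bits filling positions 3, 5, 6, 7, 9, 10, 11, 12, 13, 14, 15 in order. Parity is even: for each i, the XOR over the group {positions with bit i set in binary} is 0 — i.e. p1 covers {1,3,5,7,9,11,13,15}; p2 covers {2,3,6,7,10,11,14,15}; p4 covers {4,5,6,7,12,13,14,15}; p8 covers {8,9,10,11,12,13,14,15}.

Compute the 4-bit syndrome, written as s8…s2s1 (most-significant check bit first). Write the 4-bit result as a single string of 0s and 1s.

s1 (pos 1,3,5,7,9,11,13,15): 1⊕0⊕1⊕1⊕1⊕0⊕0⊕1 = 1
s2 (pos 2,3,6,7,10,11,14,15): 0⊕0⊕0⊕1⊕1⊕0⊕1⊕1 = 0
s4 (pos 4,5,6,7,12,13,14,15): 0⊕1⊕0⊕1⊕0⊕0⊕1⊕1 = 0
s8 (pos 8,9,10,11,12,13,14,15): 0⊕1⊕1⊕0⊕0⊕0⊕1⊕1 = 0
Syndrome s8…s1 = 0001 → error at position 1.

0001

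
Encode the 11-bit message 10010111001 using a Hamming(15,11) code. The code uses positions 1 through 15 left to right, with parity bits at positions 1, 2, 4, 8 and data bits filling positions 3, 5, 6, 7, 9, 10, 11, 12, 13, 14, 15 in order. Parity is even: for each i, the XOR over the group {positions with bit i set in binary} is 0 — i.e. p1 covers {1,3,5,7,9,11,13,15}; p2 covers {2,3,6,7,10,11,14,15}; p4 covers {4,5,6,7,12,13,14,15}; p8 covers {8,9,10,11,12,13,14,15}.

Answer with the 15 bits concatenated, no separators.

011100100111001

Place data at non-parity positions: p1 p2 1 p4 0 0 1 p8 0 1 1 1 0 0 1
p1 (pos 1,3,5,7,9,11,13,15): XOR of data positions = 1⊕0⊕1⊕0⊕1⊕0⊕1 = 0
p2 (pos 2,3,6,7,10,11,14,15): XOR of data positions = 1⊕0⊕1⊕1⊕1⊕0⊕1 = 1
p4 (pos 4,5,6,7,12,13,14,15): XOR of data positions = 0⊕0⊕1⊕1⊕0⊕0⊕1 = 1
p8 (pos 8,9,10,11,12,13,14,15): XOR of data positions = 0⊕1⊕1⊕1⊕0⊕0⊕1 = 0
Codeword: 011100100111001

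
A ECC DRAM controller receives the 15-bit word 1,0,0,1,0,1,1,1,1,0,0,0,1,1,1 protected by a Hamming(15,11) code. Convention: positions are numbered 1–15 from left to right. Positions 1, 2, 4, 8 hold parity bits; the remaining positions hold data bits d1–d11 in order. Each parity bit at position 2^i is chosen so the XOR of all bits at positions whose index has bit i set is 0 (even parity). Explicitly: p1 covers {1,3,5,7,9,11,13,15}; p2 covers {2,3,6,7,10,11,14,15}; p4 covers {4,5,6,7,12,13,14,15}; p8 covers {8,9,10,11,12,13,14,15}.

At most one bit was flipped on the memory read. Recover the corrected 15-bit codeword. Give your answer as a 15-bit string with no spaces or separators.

s1 (pos 1,3,5,7,9,11,13,15): 1⊕0⊕0⊕1⊕1⊕0⊕1⊕1 = 1
s2 (pos 2,3,6,7,10,11,14,15): 0⊕0⊕1⊕1⊕0⊕0⊕1⊕1 = 0
s4 (pos 4,5,6,7,12,13,14,15): 1⊕0⊕1⊕1⊕0⊕1⊕1⊕1 = 0
s8 (pos 8,9,10,11,12,13,14,15): 1⊕1⊕0⊕0⊕0⊕1⊕1⊕1 = 1
Syndrome s8…s1 = 1001 → error at position 9.
Flip position 9: 100101111000111 → 100101110000111

100101110000111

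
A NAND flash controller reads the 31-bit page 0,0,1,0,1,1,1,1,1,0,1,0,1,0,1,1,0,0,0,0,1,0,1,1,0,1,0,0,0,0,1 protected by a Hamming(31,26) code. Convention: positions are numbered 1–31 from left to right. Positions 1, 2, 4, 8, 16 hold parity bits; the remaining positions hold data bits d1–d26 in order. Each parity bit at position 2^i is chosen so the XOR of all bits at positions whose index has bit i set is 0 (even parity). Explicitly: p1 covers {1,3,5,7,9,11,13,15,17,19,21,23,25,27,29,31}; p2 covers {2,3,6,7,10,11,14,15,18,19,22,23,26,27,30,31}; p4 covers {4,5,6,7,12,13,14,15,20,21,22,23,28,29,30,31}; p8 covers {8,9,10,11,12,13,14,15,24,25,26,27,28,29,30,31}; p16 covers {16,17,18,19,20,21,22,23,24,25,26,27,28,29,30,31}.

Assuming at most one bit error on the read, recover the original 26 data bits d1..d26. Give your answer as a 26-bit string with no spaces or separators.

11111010101000010110100001

s1 (pos 1,3,5,7,9,11,13,15,17,19,21,23,25,27,29,31): 0⊕1⊕1⊕1⊕1⊕1⊕1⊕1⊕0⊕0⊕1⊕1⊕0⊕0⊕0⊕1 = 0
s2 (pos 2,3,6,7,10,11,14,15,18,19,22,23,26,27,30,31): 0⊕1⊕1⊕1⊕0⊕1⊕0⊕1⊕0⊕0⊕0⊕1⊕1⊕0⊕0⊕1 = 0
s4 (pos 4,5,6,7,12,13,14,15,20,21,22,23,28,29,30,31): 0⊕1⊕1⊕1⊕0⊕1⊕0⊕1⊕0⊕1⊕0⊕1⊕0⊕0⊕0⊕1 = 0
s8 (pos 8,9,10,11,12,13,14,15,24,25,26,27,28,29,30,31): 1⊕1⊕0⊕1⊕0⊕1⊕0⊕1⊕1⊕0⊕1⊕0⊕0⊕0⊕0⊕1 = 0
s16 (pos 16,17,18,19,20,21,22,23,24,25,26,27,28,29,30,31): 1⊕0⊕0⊕0⊕0⊕1⊕0⊕1⊕1⊕0⊕1⊕0⊕0⊕0⊕0⊕1 = 0
Syndrome s16…s1 = 00000 → no error.
Read data bits from positions 3,5,6,7,9,10,11,12,13,14,15,17,18,19,20,21,22,23,24,25,26,27,28,29,30,31: 11111010101000010110100001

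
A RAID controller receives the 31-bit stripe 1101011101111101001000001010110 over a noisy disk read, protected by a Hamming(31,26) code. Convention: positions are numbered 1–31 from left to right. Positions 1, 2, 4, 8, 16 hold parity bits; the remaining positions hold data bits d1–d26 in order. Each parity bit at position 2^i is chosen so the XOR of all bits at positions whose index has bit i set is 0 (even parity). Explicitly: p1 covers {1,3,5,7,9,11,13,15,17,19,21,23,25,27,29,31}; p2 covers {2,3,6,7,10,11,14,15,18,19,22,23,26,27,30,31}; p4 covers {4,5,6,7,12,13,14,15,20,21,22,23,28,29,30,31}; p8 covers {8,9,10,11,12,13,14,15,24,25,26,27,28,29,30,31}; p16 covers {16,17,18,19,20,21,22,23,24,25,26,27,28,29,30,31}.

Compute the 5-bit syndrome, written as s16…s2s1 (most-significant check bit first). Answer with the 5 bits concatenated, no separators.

s1 (pos 1,3,5,7,9,11,13,15,17,19,21,23,25,27,29,31): 1⊕0⊕0⊕1⊕0⊕1⊕1⊕0⊕0⊕1⊕0⊕0⊕1⊕1⊕1⊕0 = 0
s2 (pos 2,3,6,7,10,11,14,15,18,19,22,23,26,27,30,31): 1⊕0⊕1⊕1⊕1⊕1⊕1⊕0⊕0⊕1⊕0⊕0⊕0⊕1⊕1⊕0 = 1
s4 (pos 4,5,6,7,12,13,14,15,20,21,22,23,28,29,30,31): 1⊕0⊕1⊕1⊕1⊕1⊕1⊕0⊕0⊕0⊕0⊕0⊕0⊕1⊕1⊕0 = 0
s8 (pos 8,9,10,11,12,13,14,15,24,25,26,27,28,29,30,31): 1⊕0⊕1⊕1⊕1⊕1⊕1⊕0⊕0⊕1⊕0⊕1⊕0⊕1⊕1⊕0 = 0
s16 (pos 16,17,18,19,20,21,22,23,24,25,26,27,28,29,30,31): 1⊕0⊕0⊕1⊕0⊕0⊕0⊕0⊕0⊕1⊕0⊕1⊕0⊕1⊕1⊕0 = 0
Syndrome s16…s1 = 00010 → error at position 2.

00010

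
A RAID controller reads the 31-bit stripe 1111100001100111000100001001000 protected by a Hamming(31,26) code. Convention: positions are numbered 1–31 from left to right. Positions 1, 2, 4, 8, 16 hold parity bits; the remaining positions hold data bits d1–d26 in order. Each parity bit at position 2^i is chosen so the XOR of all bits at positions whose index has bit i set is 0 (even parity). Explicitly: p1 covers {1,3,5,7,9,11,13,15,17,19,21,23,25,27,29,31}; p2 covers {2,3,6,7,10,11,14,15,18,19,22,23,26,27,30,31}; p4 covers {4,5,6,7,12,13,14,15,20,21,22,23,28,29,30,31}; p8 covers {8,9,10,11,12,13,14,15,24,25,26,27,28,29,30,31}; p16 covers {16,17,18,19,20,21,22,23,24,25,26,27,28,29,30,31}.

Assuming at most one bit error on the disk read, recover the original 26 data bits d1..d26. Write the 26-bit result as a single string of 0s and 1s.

11000110011000100001001000

s1 (pos 1,3,5,7,9,11,13,15,17,19,21,23,25,27,29,31): 1⊕1⊕1⊕0⊕0⊕1⊕0⊕1⊕0⊕0⊕0⊕0⊕1⊕0⊕0⊕0 = 0
s2 (pos 2,3,6,7,10,11,14,15,18,19,22,23,26,27,30,31): 1⊕1⊕0⊕0⊕1⊕1⊕1⊕1⊕0⊕0⊕0⊕0⊕0⊕0⊕0⊕0 = 0
s4 (pos 4,5,6,7,12,13,14,15,20,21,22,23,28,29,30,31): 1⊕1⊕0⊕0⊕0⊕0⊕1⊕1⊕1⊕0⊕0⊕0⊕1⊕0⊕0⊕0 = 0
s8 (pos 8,9,10,11,12,13,14,15,24,25,26,27,28,29,30,31): 0⊕0⊕1⊕1⊕0⊕0⊕1⊕1⊕0⊕1⊕0⊕0⊕1⊕0⊕0⊕0 = 0
s16 (pos 16,17,18,19,20,21,22,23,24,25,26,27,28,29,30,31): 1⊕0⊕0⊕0⊕1⊕0⊕0⊕0⊕0⊕1⊕0⊕0⊕1⊕0⊕0⊕0 = 0
Syndrome s16…s1 = 00000 → no error.
Read data bits from positions 3,5,6,7,9,10,11,12,13,14,15,17,18,19,20,21,22,23,24,25,26,27,28,29,30,31: 11000110011000100001001000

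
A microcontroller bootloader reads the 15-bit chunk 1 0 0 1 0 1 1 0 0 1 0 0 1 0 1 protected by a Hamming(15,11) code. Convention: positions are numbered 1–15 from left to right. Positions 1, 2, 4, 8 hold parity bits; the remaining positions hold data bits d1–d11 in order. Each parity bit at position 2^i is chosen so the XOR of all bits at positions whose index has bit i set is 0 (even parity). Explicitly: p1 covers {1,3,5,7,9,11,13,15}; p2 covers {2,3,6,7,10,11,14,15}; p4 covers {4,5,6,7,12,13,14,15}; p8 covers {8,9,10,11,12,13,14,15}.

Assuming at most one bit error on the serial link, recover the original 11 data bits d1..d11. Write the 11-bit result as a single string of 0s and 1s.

00110101101

s1 (pos 1,3,5,7,9,11,13,15): 1⊕0⊕0⊕1⊕0⊕0⊕1⊕1 = 0
s2 (pos 2,3,6,7,10,11,14,15): 0⊕0⊕1⊕1⊕1⊕0⊕0⊕1 = 0
s4 (pos 4,5,6,7,12,13,14,15): 1⊕0⊕1⊕1⊕0⊕1⊕0⊕1 = 1
s8 (pos 8,9,10,11,12,13,14,15): 0⊕0⊕1⊕0⊕0⊕1⊕0⊕1 = 1
Syndrome s8…s1 = 1100 → error at position 12.
Flip position 12: 100101100100101 → 100101100101101
Read data bits from positions 3,5,6,7,9,10,11,12,13,14,15: 00110101101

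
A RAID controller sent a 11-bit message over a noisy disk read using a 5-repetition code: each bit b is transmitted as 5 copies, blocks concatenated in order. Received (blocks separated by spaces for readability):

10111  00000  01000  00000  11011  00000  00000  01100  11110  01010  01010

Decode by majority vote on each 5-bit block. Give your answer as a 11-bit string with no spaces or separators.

Block 1 (10111): 4 ones → 1
Block 2 (00000): 0 ones → 0
Block 3 (01000): 1 one → 0
Block 4 (00000): 0 ones → 0
Block 5 (11011): 4 ones → 1
Block 6 (00000): 0 ones → 0
Block 7 (00000): 0 ones → 0
Block 8 (01100): 2 ones → 0
Block 9 (11110): 4 ones → 1
Block 10 (01010): 2 ones → 0
Block 11 (01010): 2 ones → 0

10001000100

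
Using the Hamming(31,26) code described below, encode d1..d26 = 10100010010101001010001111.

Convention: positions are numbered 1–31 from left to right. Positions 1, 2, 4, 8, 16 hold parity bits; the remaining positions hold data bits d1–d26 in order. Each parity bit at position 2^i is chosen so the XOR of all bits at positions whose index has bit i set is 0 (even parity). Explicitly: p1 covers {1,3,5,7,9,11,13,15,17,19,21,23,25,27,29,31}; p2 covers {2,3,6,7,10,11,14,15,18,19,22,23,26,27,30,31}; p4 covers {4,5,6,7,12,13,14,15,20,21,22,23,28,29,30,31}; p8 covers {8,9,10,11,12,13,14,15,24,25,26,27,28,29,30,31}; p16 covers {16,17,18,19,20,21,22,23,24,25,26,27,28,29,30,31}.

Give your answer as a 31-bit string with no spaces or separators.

Place data at non-parity positions: p1 p2 1 p4 0 1 0 p8 0 0 1 0 0 1 0 p16 1 0 1 0 0 1 0 1 0 0 0 1 1 1 1
p1 (pos 1,3,5,7,9,11,13,15,17,19,21,23,25,27,29,31): XOR of data positions = 1⊕0⊕0⊕0⊕1⊕0⊕0⊕1⊕1⊕0⊕0⊕0⊕0⊕1⊕1 = 0
p2 (pos 2,3,6,7,10,11,14,15,18,19,22,23,26,27,30,31): XOR of data positions = 1⊕1⊕0⊕0⊕1⊕1⊕0⊕0⊕1⊕1⊕0⊕0⊕0⊕1⊕1 = 0
p4 (pos 4,5,6,7,12,13,14,15,20,21,22,23,28,29,30,31): XOR of data positions = 0⊕1⊕0⊕0⊕0⊕1⊕0⊕0⊕0⊕1⊕0⊕1⊕1⊕1⊕1 = 1
p8 (pos 8,9,10,11,12,13,14,15,24,25,26,27,28,29,30,31): XOR of data positions = 0⊕0⊕1⊕0⊕0⊕1⊕0⊕1⊕0⊕0⊕0⊕1⊕1⊕1⊕1 = 1
p16 (pos 16,17,18,19,20,21,22,23,24,25,26,27,28,29,30,31): XOR of data positions = 1⊕0⊕1⊕0⊕0⊕1⊕0⊕1⊕0⊕0⊕0⊕1⊕1⊕1⊕1 = 0
Codeword: 0011010100100100101001010001111

0011010100100100101001010001111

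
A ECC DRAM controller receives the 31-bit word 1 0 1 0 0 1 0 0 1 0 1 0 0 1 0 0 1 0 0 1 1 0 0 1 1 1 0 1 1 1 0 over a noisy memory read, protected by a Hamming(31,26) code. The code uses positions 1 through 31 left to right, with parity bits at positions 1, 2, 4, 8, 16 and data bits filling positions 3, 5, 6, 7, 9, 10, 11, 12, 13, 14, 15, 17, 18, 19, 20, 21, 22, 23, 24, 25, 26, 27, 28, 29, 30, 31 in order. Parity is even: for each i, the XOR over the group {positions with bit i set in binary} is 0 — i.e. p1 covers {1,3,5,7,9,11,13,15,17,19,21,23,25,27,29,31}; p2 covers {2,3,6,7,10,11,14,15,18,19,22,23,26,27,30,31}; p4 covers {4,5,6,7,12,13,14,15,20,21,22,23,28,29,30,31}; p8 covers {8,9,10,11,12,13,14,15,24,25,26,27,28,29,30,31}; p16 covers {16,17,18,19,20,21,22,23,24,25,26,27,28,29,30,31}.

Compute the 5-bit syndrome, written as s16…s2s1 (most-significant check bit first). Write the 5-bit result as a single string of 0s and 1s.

s1 (pos 1,3,5,7,9,11,13,15,17,19,21,23,25,27,29,31): 1⊕1⊕0⊕0⊕1⊕1⊕0⊕0⊕1⊕0⊕1⊕0⊕1⊕0⊕1⊕0 = 0
s2 (pos 2,3,6,7,10,11,14,15,18,19,22,23,26,27,30,31): 0⊕1⊕1⊕0⊕0⊕1⊕1⊕0⊕0⊕0⊕0⊕0⊕1⊕0⊕1⊕0 = 0
s4 (pos 4,5,6,7,12,13,14,15,20,21,22,23,28,29,30,31): 0⊕0⊕1⊕0⊕0⊕0⊕1⊕0⊕1⊕1⊕0⊕0⊕1⊕1⊕1⊕0 = 1
s8 (pos 8,9,10,11,12,13,14,15,24,25,26,27,28,29,30,31): 0⊕1⊕0⊕1⊕0⊕0⊕1⊕0⊕1⊕1⊕1⊕0⊕1⊕1⊕1⊕0 = 1
s16 (pos 16,17,18,19,20,21,22,23,24,25,26,27,28,29,30,31): 0⊕1⊕0⊕0⊕1⊕1⊕0⊕0⊕1⊕1⊕1⊕0⊕1⊕1⊕1⊕0 = 1
Syndrome s16…s1 = 11100 → error at position 28.

11100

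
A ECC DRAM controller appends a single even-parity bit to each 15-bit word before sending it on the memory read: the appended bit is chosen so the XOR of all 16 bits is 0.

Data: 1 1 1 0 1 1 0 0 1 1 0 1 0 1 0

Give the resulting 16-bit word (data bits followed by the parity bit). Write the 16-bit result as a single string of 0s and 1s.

1110110011010101

XOR of the 15 data bits: 1⊕1⊕1⊕0⊕1⊕1⊕0⊕0⊕1⊕1⊕0⊕1⊕0⊕1⊕0 = 1
Parity bit = 1 (so all 16 bits XOR to 0).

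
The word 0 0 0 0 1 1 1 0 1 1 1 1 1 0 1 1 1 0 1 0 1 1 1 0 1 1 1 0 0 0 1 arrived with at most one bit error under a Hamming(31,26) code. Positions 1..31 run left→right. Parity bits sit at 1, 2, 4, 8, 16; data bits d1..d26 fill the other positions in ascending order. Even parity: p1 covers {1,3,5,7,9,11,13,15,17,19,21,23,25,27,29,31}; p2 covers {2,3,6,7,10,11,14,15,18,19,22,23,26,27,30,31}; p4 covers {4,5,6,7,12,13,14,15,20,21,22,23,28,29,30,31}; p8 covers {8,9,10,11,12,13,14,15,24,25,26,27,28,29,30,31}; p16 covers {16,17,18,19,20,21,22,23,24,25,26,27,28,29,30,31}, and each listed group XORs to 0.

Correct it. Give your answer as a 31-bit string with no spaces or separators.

s1 (pos 1,3,5,7,9,11,13,15,17,19,21,23,25,27,29,31): 0⊕0⊕1⊕1⊕1⊕1⊕1⊕1⊕1⊕1⊕1⊕1⊕1⊕1⊕0⊕1 = 1
s2 (pos 2,3,6,7,10,11,14,15,18,19,22,23,26,27,30,31): 0⊕0⊕1⊕1⊕1⊕1⊕0⊕1⊕0⊕1⊕1⊕1⊕1⊕1⊕0⊕1 = 1
s4 (pos 4,5,6,7,12,13,14,15,20,21,22,23,28,29,30,31): 0⊕1⊕1⊕1⊕1⊕1⊕0⊕1⊕0⊕1⊕1⊕1⊕0⊕0⊕0⊕1 = 0
s8 (pos 8,9,10,11,12,13,14,15,24,25,26,27,28,29,30,31): 0⊕1⊕1⊕1⊕1⊕1⊕0⊕1⊕0⊕1⊕1⊕1⊕0⊕0⊕0⊕1 = 0
s16 (pos 16,17,18,19,20,21,22,23,24,25,26,27,28,29,30,31): 1⊕1⊕0⊕1⊕0⊕1⊕1⊕1⊕0⊕1⊕1⊕1⊕0⊕0⊕0⊕1 = 0
Syndrome s16…s1 = 00011 → error at position 3.
Flip position 3: 0000111011111011101011101110001 → 0010111011111011101011101110001

0010111011111011101011101110001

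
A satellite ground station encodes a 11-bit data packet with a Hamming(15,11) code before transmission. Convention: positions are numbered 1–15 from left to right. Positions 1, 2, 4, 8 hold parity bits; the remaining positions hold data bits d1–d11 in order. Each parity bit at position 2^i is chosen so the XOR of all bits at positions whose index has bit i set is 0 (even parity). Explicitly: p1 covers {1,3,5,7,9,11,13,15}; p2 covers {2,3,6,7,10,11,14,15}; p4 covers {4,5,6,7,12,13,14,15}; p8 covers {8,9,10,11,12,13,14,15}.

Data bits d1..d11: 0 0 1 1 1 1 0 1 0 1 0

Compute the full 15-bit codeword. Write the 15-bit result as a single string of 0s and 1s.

Place data at non-parity positions: p1 p2 0 p4 0 1 1 p8 1 1 0 1 0 1 0
p1 (pos 1,3,5,7,9,11,13,15): XOR of data positions = 0⊕0⊕1⊕1⊕0⊕0⊕0 = 0
p2 (pos 2,3,6,7,10,11,14,15): XOR of data positions = 0⊕1⊕1⊕1⊕0⊕1⊕0 = 0
p4 (pos 4,5,6,7,12,13,14,15): XOR of data positions = 0⊕1⊕1⊕1⊕0⊕1⊕0 = 0
p8 (pos 8,9,10,11,12,13,14,15): XOR of data positions = 1⊕1⊕0⊕1⊕0⊕1⊕0 = 0
Codeword: 000001101101010

000001101101010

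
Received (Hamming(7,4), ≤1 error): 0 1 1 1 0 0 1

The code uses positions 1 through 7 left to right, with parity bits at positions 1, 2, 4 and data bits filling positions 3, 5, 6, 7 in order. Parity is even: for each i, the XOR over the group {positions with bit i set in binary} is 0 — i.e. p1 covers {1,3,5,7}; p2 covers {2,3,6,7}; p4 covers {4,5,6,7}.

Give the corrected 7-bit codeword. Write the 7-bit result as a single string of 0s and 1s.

0011001

s1 (pos 1,3,5,7): 0⊕1⊕0⊕1 = 0
s2 (pos 2,3,6,7): 1⊕1⊕0⊕1 = 1
s4 (pos 4,5,6,7): 1⊕0⊕0⊕1 = 0
Syndrome s4…s1 = 010 → error at position 2.
Flip position 2: 0111001 → 0011001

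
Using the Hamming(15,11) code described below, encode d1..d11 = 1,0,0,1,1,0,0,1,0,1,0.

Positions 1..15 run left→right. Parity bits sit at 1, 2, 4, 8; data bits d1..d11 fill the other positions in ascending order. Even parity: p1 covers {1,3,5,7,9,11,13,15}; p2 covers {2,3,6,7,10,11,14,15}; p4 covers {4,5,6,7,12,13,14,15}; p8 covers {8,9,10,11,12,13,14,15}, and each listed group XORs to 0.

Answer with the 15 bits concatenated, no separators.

111100111001010

Place data at non-parity positions: p1 p2 1 p4 0 0 1 p8 1 0 0 1 0 1 0
p1 (pos 1,3,5,7,9,11,13,15): XOR of data positions = 1⊕0⊕1⊕1⊕0⊕0⊕0 = 1
p2 (pos 2,3,6,7,10,11,14,15): XOR of data positions = 1⊕0⊕1⊕0⊕0⊕1⊕0 = 1
p4 (pos 4,5,6,7,12,13,14,15): XOR of data positions = 0⊕0⊕1⊕1⊕0⊕1⊕0 = 1
p8 (pos 8,9,10,11,12,13,14,15): XOR of data positions = 1⊕0⊕0⊕1⊕0⊕1⊕0 = 1
Codeword: 111100111001010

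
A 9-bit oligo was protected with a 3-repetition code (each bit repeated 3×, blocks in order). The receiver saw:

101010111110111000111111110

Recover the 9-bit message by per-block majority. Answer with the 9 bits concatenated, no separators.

101110111

Block 1 (101): 2 ones → 1
Block 2 (010): 1 one → 0
Block 3 (111): 3 ones → 1
Block 4 (110): 2 ones → 1
Block 5 (111): 3 ones → 1
Block 6 (000): 0 ones → 0
Block 7 (111): 3 ones → 1
Block 8 (111): 3 ones → 1
Block 9 (110): 2 ones → 1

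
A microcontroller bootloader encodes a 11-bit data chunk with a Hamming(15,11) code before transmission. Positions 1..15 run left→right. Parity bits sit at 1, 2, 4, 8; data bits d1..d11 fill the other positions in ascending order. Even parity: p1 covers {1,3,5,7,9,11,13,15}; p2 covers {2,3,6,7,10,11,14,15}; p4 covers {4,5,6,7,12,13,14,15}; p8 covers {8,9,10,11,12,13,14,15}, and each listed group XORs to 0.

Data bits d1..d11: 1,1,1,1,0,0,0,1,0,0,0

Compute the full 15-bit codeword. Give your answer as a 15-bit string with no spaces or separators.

111011110001000

Place data at non-parity positions: p1 p2 1 p4 1 1 1 p8 0 0 0 1 0 0 0
p1 (pos 1,3,5,7,9,11,13,15): XOR of data positions = 1⊕1⊕1⊕0⊕0⊕0⊕0 = 1
p2 (pos 2,3,6,7,10,11,14,15): XOR of data positions = 1⊕1⊕1⊕0⊕0⊕0⊕0 = 1
p4 (pos 4,5,6,7,12,13,14,15): XOR of data positions = 1⊕1⊕1⊕1⊕0⊕0⊕0 = 0
p8 (pos 8,9,10,11,12,13,14,15): XOR of data positions = 0⊕0⊕0⊕1⊕0⊕0⊕0 = 1
Codeword: 111011110001000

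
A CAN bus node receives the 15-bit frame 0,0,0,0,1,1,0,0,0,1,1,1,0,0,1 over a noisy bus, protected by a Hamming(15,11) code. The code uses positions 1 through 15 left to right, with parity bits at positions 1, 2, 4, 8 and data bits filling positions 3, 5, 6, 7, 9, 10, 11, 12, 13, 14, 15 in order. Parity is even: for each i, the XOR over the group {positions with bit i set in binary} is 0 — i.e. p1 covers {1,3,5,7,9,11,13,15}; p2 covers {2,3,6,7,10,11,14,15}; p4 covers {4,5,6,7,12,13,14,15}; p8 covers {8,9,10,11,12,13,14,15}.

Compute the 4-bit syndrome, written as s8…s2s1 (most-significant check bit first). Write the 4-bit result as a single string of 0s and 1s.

0001

s1 (pos 1,3,5,7,9,11,13,15): 0⊕0⊕1⊕0⊕0⊕1⊕0⊕1 = 1
s2 (pos 2,3,6,7,10,11,14,15): 0⊕0⊕1⊕0⊕1⊕1⊕0⊕1 = 0
s4 (pos 4,5,6,7,12,13,14,15): 0⊕1⊕1⊕0⊕1⊕0⊕0⊕1 = 0
s8 (pos 8,9,10,11,12,13,14,15): 0⊕0⊕1⊕1⊕1⊕0⊕0⊕1 = 0
Syndrome s8…s1 = 0001 → error at position 1.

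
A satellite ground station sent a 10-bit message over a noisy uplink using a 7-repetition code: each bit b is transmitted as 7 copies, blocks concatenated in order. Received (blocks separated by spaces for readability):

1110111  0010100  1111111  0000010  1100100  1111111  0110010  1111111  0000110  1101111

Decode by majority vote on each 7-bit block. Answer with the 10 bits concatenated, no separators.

Block 1 (1110111): 6 ones → 1
Block 2 (0010100): 2 ones → 0
Block 3 (1111111): 7 ones → 1
Block 4 (0000010): 1 one → 0
Block 5 (1100100): 3 ones → 0
Block 6 (1111111): 7 ones → 1
Block 7 (0110010): 3 ones → 0
Block 8 (1111111): 7 ones → 1
Block 9 (0000110): 2 ones → 0
Block 10 (1101111): 6 ones → 1

1010010101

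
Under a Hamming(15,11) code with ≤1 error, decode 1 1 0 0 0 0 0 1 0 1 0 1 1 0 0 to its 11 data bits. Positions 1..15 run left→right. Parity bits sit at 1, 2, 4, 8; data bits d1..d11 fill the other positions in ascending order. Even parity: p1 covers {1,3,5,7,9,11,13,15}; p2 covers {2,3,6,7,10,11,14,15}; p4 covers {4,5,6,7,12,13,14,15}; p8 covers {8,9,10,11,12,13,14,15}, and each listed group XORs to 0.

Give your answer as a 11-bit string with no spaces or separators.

s1 (pos 1,3,5,7,9,11,13,15): 1⊕0⊕0⊕0⊕0⊕0⊕1⊕0 = 0
s2 (pos 2,3,6,7,10,11,14,15): 1⊕0⊕0⊕0⊕1⊕0⊕0⊕0 = 0
s4 (pos 4,5,6,7,12,13,14,15): 0⊕0⊕0⊕0⊕1⊕1⊕0⊕0 = 0
s8 (pos 8,9,10,11,12,13,14,15): 1⊕0⊕1⊕0⊕1⊕1⊕0⊕0 = 0
Syndrome s8…s1 = 0000 → no error.
Read data bits from positions 3,5,6,7,9,10,11,12,13,14,15: 00000101100

00000101100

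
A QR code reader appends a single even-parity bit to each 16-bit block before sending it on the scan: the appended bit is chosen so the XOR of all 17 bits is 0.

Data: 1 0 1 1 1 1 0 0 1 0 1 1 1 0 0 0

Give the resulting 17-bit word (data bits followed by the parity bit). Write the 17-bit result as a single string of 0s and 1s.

XOR of the 16 data bits: 1⊕0⊕1⊕1⊕1⊕1⊕0⊕0⊕1⊕0⊕1⊕1⊕1⊕0⊕0⊕0 = 1
Parity bit = 1 (so all 17 bits XOR to 0).

10111100101110001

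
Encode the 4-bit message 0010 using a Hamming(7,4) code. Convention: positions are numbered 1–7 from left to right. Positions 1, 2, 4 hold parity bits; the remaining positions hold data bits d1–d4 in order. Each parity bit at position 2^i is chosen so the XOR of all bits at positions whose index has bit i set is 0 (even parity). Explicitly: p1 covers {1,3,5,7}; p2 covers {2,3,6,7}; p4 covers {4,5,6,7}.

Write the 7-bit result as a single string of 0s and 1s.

0101010

Place data at non-parity positions: p1 p2 0 p4 0 1 0
p1 (pos 1,3,5,7): XOR of data positions = 0⊕0⊕0 = 0
p2 (pos 2,3,6,7): XOR of data positions = 0⊕1⊕0 = 1
p4 (pos 4,5,6,7): XOR of data positions = 0⊕1⊕0 = 1
Codeword: 0101010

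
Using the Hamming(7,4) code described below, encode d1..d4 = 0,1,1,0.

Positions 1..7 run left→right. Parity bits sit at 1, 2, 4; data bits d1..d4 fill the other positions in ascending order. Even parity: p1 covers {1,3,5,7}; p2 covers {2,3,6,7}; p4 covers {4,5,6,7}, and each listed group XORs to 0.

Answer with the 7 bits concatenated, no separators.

Place data at non-parity positions: p1 p2 0 p4 1 1 0
p1 (pos 1,3,5,7): XOR of data positions = 0⊕1⊕0 = 1
p2 (pos 2,3,6,7): XOR of data positions = 0⊕1⊕0 = 1
p4 (pos 4,5,6,7): XOR of data positions = 1⊕1⊕0 = 0
Codeword: 1100110

1100110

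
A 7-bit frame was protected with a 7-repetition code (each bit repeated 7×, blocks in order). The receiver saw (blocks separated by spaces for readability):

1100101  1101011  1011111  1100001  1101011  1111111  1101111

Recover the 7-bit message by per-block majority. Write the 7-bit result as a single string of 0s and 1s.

Block 1 (1100101): 4 ones → 1
Block 2 (1101011): 5 ones → 1
Block 3 (1011111): 6 ones → 1
Block 4 (1100001): 3 ones → 0
Block 5 (1101011): 5 ones → 1
Block 6 (1111111): 7 ones → 1
Block 7 (1101111): 6 ones → 1

1110111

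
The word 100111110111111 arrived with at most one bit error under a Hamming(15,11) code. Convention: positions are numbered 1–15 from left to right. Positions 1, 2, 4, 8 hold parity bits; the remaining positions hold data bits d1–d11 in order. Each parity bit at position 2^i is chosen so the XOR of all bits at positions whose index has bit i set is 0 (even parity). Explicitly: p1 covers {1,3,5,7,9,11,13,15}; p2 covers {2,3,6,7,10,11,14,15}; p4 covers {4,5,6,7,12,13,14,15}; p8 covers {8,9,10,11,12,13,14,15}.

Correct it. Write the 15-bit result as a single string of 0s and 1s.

s1 (pos 1,3,5,7,9,11,13,15): 1⊕0⊕1⊕1⊕0⊕1⊕1⊕1 = 0
s2 (pos 2,3,6,7,10,11,14,15): 0⊕0⊕1⊕1⊕1⊕1⊕1⊕1 = 0
s4 (pos 4,5,6,7,12,13,14,15): 1⊕1⊕1⊕1⊕1⊕1⊕1⊕1 = 0
s8 (pos 8,9,10,11,12,13,14,15): 1⊕0⊕1⊕1⊕1⊕1⊕1⊕1 = 1
Syndrome s8…s1 = 1000 → error at position 8.
Flip position 8: 100111110111111 → 100111100111111

100111100111111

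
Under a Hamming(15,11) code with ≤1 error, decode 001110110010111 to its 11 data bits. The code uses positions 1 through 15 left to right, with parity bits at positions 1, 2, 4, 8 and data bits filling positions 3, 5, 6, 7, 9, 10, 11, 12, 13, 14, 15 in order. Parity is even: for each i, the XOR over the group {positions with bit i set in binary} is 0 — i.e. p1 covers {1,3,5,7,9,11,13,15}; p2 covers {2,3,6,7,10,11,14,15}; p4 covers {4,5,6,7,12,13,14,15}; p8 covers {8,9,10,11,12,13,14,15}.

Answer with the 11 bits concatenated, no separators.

s1 (pos 1,3,5,7,9,11,13,15): 0⊕1⊕1⊕1⊕0⊕1⊕1⊕1 = 0
s2 (pos 2,3,6,7,10,11,14,15): 0⊕1⊕0⊕1⊕0⊕1⊕1⊕1 = 1
s4 (pos 4,5,6,7,12,13,14,15): 1⊕1⊕0⊕1⊕0⊕1⊕1⊕1 = 0
s8 (pos 8,9,10,11,12,13,14,15): 1⊕0⊕0⊕1⊕0⊕1⊕1⊕1 = 1
Syndrome s8…s1 = 1010 → error at position 10.
Flip position 10: 001110110010111 → 001110110110111
Read data bits from positions 3,5,6,7,9,10,11,12,13,14,15: 11010110111

11010110111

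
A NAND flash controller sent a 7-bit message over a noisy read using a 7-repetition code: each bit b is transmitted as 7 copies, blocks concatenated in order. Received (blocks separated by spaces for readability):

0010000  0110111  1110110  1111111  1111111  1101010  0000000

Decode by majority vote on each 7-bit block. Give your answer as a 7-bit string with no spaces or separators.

Block 1 (0010000): 1 one → 0
Block 2 (0110111): 5 ones → 1
Block 3 (1110110): 5 ones → 1
Block 4 (1111111): 7 ones → 1
Block 5 (1111111): 7 ones → 1
Block 6 (1101010): 4 ones → 1
Block 7 (0000000): 0 ones → 0

0111110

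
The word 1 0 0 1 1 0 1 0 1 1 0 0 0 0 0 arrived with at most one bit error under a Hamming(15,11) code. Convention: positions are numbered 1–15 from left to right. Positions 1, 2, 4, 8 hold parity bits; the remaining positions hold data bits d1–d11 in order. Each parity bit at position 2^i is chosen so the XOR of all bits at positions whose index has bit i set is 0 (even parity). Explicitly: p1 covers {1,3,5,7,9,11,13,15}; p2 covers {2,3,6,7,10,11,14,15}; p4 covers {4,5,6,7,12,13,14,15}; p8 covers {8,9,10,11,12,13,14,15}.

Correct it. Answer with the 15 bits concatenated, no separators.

s1 (pos 1,3,5,7,9,11,13,15): 1⊕0⊕1⊕1⊕1⊕0⊕0⊕0 = 0
s2 (pos 2,3,6,7,10,11,14,15): 0⊕0⊕0⊕1⊕1⊕0⊕0⊕0 = 0
s4 (pos 4,5,6,7,12,13,14,15): 1⊕1⊕0⊕1⊕0⊕0⊕0⊕0 = 1
s8 (pos 8,9,10,11,12,13,14,15): 0⊕1⊕1⊕0⊕0⊕0⊕0⊕0 = 0
Syndrome s8…s1 = 0100 → error at position 4.
Flip position 4: 100110101100000 → 100010101100000

100010101100000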